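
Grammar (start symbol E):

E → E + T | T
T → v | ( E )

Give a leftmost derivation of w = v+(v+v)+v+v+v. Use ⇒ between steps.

E ⇒ E+T   [E → E + T]
E+T ⇒ E+T+T   [E → E + T]
E+T+T ⇒ E+T+T+T   [E → E + T]
E+T+T+T ⇒ E+T+T+T+T   [E → E + T]
E+T+T+T+T ⇒ T+T+T+T+T   [E → T]
T+T+T+T+T ⇒ v+T+T+T+T   [T → v]
v+T+T+T+T ⇒ v+(E)+T+T+T   [T → ( E )]
v+(E)+T+T+T ⇒ v+(E+T)+T+T+T   [E → E + T]
v+(E+T)+T+T+T ⇒ v+(T+T)+T+T+T   [E → T]
v+(T+T)+T+T+T ⇒ v+(v+T)+T+T+T   [T → v]
v+(v+T)+T+T+T ⇒ v+(v+v)+T+T+T   [T → v]
v+(v+v)+T+T+T ⇒ v+(v+v)+v+T+T   [T → v]
v+(v+v)+v+T+T ⇒ v+(v+v)+v+v+T   [T → v]
v+(v+v)+v+v+T ⇒ v+(v+v)+v+v+v   [T → v]

E⇒E+T⇒E+T+T⇒E+T+T+T⇒E+T+T+T+T⇒T+T+T+T+T⇒v+T+T+T+T⇒v+(E)+T+T+T⇒v+(E+T)+T+T+T⇒v+(T+T)+T+T+T⇒v+(v+T)+T+T+T⇒v+(v+v)+T+T+T⇒v+(v+v)+v+T+T⇒v+(v+v)+v+v+T⇒v+(v+v)+v+v+v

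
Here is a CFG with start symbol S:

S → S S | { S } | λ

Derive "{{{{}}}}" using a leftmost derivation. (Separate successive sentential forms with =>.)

S => {S}   [S → { S }]
{S} => {{S}}   [S → { S }]
{{S}} => {{{S}}}   [S → { S }]
{{{S}}} => {{{{S}}}}   [S → { S }]
{{{{S}}}} => {{{{}}}}   [S → λ]

S => {S} => {{S}} => {{{S}}} => {{{{S}}}} => {{{{}}}}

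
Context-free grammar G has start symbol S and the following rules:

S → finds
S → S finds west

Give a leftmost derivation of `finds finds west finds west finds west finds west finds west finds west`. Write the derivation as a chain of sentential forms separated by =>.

S => S finds west => S finds west finds west => S finds west finds west finds west => S finds west finds west finds west finds west => S finds west finds west finds west finds west finds west => S finds west finds west finds west finds west finds west finds west => finds finds west finds west finds west finds west finds west finds west

S => S finds west   [S → S finds west]
S finds west => S finds west finds west   [S → S finds west]
S finds west finds west => S finds west finds west finds west   [S → S finds west]
S finds west finds west finds west => S finds west finds west finds west finds west   [S → S finds west]
S finds west finds west finds west finds west => S finds west finds west finds west finds west finds west   [S → S finds west]
S finds west finds west finds west finds west finds west => S finds west finds west finds west finds west finds west finds west   [S → S finds west]
S finds west finds west finds west finds west finds west finds west => finds finds west finds west finds west finds west finds west finds west   [S → finds]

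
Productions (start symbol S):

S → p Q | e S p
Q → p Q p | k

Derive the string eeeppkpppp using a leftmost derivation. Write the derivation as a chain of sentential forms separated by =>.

S => eSp => eeSpp => eeeSppp => eeepQppp => eeeppQpppp => eeeppkpppp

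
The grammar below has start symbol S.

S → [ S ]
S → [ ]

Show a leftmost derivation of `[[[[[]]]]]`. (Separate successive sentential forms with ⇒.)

S ⇒ [S] ⇒ [[S]] ⇒ [[[S]]] ⇒ [[[[S]]]] ⇒ [[[[[]]]]]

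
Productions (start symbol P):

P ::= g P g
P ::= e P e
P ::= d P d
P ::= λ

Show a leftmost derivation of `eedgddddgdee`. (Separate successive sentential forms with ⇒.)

P ⇒ ePe   [P ::= e P e]
ePe ⇒ eePee   [P ::= e P e]
eePee ⇒ eedPdee   [P ::= d P d]
eedPdee ⇒ eedgPgdee   [P ::= g P g]
eedgPgdee ⇒ eedgdPdgdee   [P ::= d P d]
eedgdPdgdee ⇒ eedgddPddgdee   [P ::= d P d]
eedgddPddgdee ⇒ eedgddddgdee   [P ::= λ]

P ⇒ ePe ⇒ eePee ⇒ eedPdee ⇒ eedgPgdee ⇒ eedgdPdgdee ⇒ eedgddPddgdee ⇒ eedgddddgdee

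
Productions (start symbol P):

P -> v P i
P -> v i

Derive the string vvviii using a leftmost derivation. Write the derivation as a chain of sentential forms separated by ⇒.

P ⇒ vPi   [P -> v P i]
vPi ⇒ vvPii   [P -> v P i]
vvPii ⇒ vvviii   [P -> v i]

P ⇒ vPi ⇒ vvPii ⇒ vvviii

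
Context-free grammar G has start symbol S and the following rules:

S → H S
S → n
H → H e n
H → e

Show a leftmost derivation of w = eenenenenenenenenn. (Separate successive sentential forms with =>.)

S => HS   [S → H S]
HS => HenS   [H → H e n]
HenS => HenenS   [H → H e n]
HenenS => HenenenS   [H → H e n]
HenenenS => HenenenenS   [H → H e n]
HenenenenS => HenenenenenS   [H → H e n]
HenenenenenS => HenenenenenenS   [H → H e n]
HenenenenenenS => HenenenenenenenS   [H → H e n]
HenenenenenenenS => HenenenenenenenenS   [H → H e n]
HenenenenenenenenS => eenenenenenenenenS   [H → e]
eenenenenenenenenS => eenenenenenenenenn   [S → n]

S => HS => HenS => HenenS => HenenenS => HenenenenS => HenenenenenS => HenenenenenenS => HenenenenenenenS => HenenenenenenenenS => eenenenenenenenenS => eenenenenenenenenn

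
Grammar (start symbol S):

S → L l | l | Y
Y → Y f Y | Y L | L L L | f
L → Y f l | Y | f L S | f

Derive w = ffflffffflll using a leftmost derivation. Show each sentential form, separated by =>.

S => Ll   [S → L l]
Ll => fLSl   [L → f L S]
fLSl => fYflSl   [L → Y f l]
fYflSl => fYLflSl   [Y → Y L]
fYLflSl => fYLLflSl   [Y → Y L]
fYLLflSl => fLLLLLflSl   [Y → L L L]
fLLLLLflSl => ffLSLLLLflSl   [L → f L S]
ffLSLLLLflSl => fffSLLLLflSl   [L → f]
fffSLLLLflSl => ffflLLLLflSl   [S → l]
ffflLLLLflSl => ffflfLLLflSl   [L → f]
ffflfLLLflSl => ffflffLLflSl   [L → f]
ffflffLLflSl => ffflfffLflSl   [L → f]
ffflfffLflSl => ffflffffflSl   [L → f]
ffflffffflSl => ffflffffflll   [S → l]

S => Ll => fLSl => fYflSl => fYLflSl => fYLLflSl => fLLLLLflSl => ffLSLLLLflSl => fffSLLLLflSl => ffflLLLLflSl => ffflfLLLflSl => ffflffLLflSl => ffflfffLflSl => ffflffffflSl => ffflffffflll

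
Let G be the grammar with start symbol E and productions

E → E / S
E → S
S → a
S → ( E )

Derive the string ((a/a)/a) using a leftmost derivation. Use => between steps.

E=>S=>(E)=>(E/S)=>(S/S)=>((E)/S)=>((E/S)/S)=>((S/S)/S)=>((a/S)/S)=>((a/a)/S)=>((a/a)/a)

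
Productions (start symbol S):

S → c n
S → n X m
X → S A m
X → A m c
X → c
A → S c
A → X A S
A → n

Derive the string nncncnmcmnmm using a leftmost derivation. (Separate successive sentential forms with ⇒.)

S⇒nXm⇒nSAmm⇒nnXmAmm⇒nnAmcmAmm⇒nnXASmcmAmm⇒nncASmcmAmm⇒nncnSmcmAmm⇒nncncnmcmAmm⇒nncncnmcmnmm

S ⇒ nXm   [S → n X m]
nXm ⇒ nSAmm   [X → S A m]
nSAmm ⇒ nnXmAmm   [S → n X m]
nnXmAmm ⇒ nnAmcmAmm   [X → A m c]
nnAmcmAmm ⇒ nnXASmcmAmm   [A → X A S]
nnXASmcmAmm ⇒ nncASmcmAmm   [X → c]
nncASmcmAmm ⇒ nncnSmcmAmm   [A → n]
nncnSmcmAmm ⇒ nncncnmcmAmm   [S → c n]
nncncnmcmAmm ⇒ nncncnmcmnmm   [A → n]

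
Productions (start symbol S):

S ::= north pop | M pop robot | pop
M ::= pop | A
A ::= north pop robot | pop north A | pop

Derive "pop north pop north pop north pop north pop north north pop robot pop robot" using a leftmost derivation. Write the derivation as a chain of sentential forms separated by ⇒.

S ⇒ M pop robot ⇒ A pop robot ⇒ pop north A pop robot ⇒ pop north pop north A pop robot ⇒ pop north pop north pop north A pop robot ⇒ pop north pop north pop north pop north A pop robot ⇒ pop north pop north pop north pop north pop north A pop robot ⇒ pop north pop north pop north pop north pop north north pop robot pop robot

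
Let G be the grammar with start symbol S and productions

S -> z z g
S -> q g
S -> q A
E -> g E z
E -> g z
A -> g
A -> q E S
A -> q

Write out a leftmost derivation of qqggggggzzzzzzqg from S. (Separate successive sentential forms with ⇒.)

S ⇒ qA ⇒ qqES ⇒ qqgEzS ⇒ qqggEzzS ⇒ qqgggEzzzS ⇒ qqggggEzzzzS ⇒ qqgggggEzzzzzS ⇒ qqggggggzzzzzzS ⇒ qqggggggzzzzzzqg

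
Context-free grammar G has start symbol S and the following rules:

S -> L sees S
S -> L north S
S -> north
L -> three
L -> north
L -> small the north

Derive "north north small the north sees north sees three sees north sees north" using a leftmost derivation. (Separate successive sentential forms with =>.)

S => L north S => north north S => north north L sees S => north north small the north sees S => north north small the north sees L sees S => north north small the north sees north sees S => north north small the north sees north sees L sees S => north north small the north sees north sees three sees S => north north small the north sees north sees three sees L sees S => north north small the north sees north sees three sees north sees S => north north small the north sees north sees three sees north sees north

S => L north S   [S -> L north S]
L north S => north north S   [L -> north]
north north S => north north L sees S   [S -> L sees S]
north north L sees S => north north small the north sees S   [L -> small the north]
north north small the north sees S => north north small the north sees L sees S   [S -> L sees S]
north north small the north sees L sees S => north north small the north sees north sees S   [L -> north]
north north small the north sees north sees S => north north small the north sees north sees L sees S   [S -> L sees S]
north north small the north sees north sees L sees S => north north small the north sees north sees three sees S   [L -> three]
north north small the north sees north sees three sees S => north north small the north sees north sees three sees L sees S   [S -> L sees S]
north north small the north sees north sees three sees L sees S => north north small the north sees north sees three sees north sees S   [L -> north]
north north small the north sees north sees three sees north sees S => north north small the north sees north sees three sees north sees north   [S -> north]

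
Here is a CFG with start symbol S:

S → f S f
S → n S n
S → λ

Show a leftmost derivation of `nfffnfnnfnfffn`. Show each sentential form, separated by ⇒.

S ⇒ nSn ⇒ nfSfn ⇒ nffSffn ⇒ nfffSfffn ⇒ nfffnSnfffn ⇒ nfffnfSfnfffn ⇒ nfffnfnSnfnfffn ⇒ nfffnfnnfnfffn

S ⇒ nSn   [S → n S n]
nSn ⇒ nfSfn   [S → f S f]
nfSfn ⇒ nffSffn   [S → f S f]
nffSffn ⇒ nfffSfffn   [S → f S f]
nfffSfffn ⇒ nfffnSnfffn   [S → n S n]
nfffnSnfffn ⇒ nfffnfSfnfffn   [S → f S f]
nfffnfSfnfffn ⇒ nfffnfnSnfnfffn   [S → n S n]
nfffnfnSnfnfffn ⇒ nfffnfnnfnfffn   [S → λ]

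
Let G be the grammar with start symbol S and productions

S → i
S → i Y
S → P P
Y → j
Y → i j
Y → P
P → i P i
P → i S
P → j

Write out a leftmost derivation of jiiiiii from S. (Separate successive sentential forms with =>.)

S => PP => jP => jiPi => jiiPii => jiiiSii => jiiiiii

S => PP   [S → P P]
PP => jP   [P → j]
jP => jiPi   [P → i P i]
jiPi => jiiPii   [P → i P i]
jiiPii => jiiiSii   [P → i S]
jiiiSii => jiiiiii   [S → i]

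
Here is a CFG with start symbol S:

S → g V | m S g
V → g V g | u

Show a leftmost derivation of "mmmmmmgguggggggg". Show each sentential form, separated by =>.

S => mSg => mmSgg => mmmSggg => mmmmSgggg => mmmmmSggggg => mmmmmmSgggggg => mmmmmmgVgggggg => mmmmmmggVggggggg => mmmmmmgguggggggg

S => mSg   [S → m S g]
mSg => mmSgg   [S → m S g]
mmSgg => mmmSggg   [S → m S g]
mmmSggg => mmmmSgggg   [S → m S g]
mmmmSgggg => mmmmmSggggg   [S → m S g]
mmmmmSggggg => mmmmmmSgggggg   [S → m S g]
mmmmmmSgggggg => mmmmmmgVgggggg   [S → g V]
mmmmmmgVgggggg => mmmmmmggVggggggg   [V → g V g]
mmmmmmggVggggggg => mmmmmmgguggggggg   [V → u]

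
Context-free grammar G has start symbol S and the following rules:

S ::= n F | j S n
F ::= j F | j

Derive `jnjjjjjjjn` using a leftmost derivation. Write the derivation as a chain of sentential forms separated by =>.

S => jSn => jnFn => jnjFn => jnjjFn => jnjjjFn => jnjjjjFn => jnjjjjjFn => jnjjjjjjFn => jnjjjjjjjn

S => jSn   [S ::= j S n]
jSn => jnFn   [S ::= n F]
jnFn => jnjFn   [F ::= j F]
jnjFn => jnjjFn   [F ::= j F]
jnjjFn => jnjjjFn   [F ::= j F]
jnjjjFn => jnjjjjFn   [F ::= j F]
jnjjjjFn => jnjjjjjFn   [F ::= j F]
jnjjjjjFn => jnjjjjjjFn   [F ::= j F]
jnjjjjjjFn => jnjjjjjjjn   [F ::= j]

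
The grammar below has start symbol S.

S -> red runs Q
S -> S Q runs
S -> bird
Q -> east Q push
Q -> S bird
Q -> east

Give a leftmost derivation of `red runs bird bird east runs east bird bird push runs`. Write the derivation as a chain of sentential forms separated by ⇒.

S ⇒ S Q runs ⇒ S Q runs Q runs ⇒ red runs Q Q runs Q runs ⇒ red runs S bird Q runs Q runs ⇒ red runs bird bird Q runs Q runs ⇒ red runs bird bird east runs Q runs ⇒ red runs bird bird east runs east Q push runs ⇒ red runs bird bird east runs east S bird push runs ⇒ red runs bird bird east runs east bird bird push runs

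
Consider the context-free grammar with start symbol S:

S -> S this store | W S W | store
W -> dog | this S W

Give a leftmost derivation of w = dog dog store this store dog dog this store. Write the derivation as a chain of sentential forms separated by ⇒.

S ⇒ S this store ⇒ W S W this store ⇒ dog S W this store ⇒ dog W S W W this store ⇒ dog dog S W W this store ⇒ dog dog S this store W W this store ⇒ dog dog store this store W W this store ⇒ dog dog store this store dog W this store ⇒ dog dog store this store dog dog this store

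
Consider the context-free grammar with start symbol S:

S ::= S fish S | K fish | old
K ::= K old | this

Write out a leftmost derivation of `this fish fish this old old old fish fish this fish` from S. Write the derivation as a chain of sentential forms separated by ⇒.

S ⇒ S fish S   [S ::= S fish S]
S fish S ⇒ K fish fish S   [S ::= K fish]
K fish fish S ⇒ this fish fish S   [K ::= this]
this fish fish S ⇒ this fish fish S fish S   [S ::= S fish S]
this fish fish S fish S ⇒ this fish fish K fish fish S   [S ::= K fish]
this fish fish K fish fish S ⇒ this fish fish K old fish fish S   [K ::= K old]
this fish fish K old fish fish S ⇒ this fish fish K old old fish fish S   [K ::= K old]
this fish fish K old old fish fish S ⇒ this fish fish K old old old fish fish S   [K ::= K old]
this fish fish K old old old fish fish S ⇒ this fish fish this old old old fish fish S   [K ::= this]
this fish fish this old old old fish fish S ⇒ this fish fish this old old old fish fish K fish   [S ::= K fish]
this fish fish this old old old fish fish K fish ⇒ this fish fish this old old old fish fish this fish   [K ::= this]

S ⇒ S fish S ⇒ K fish fish S ⇒ this fish fish S ⇒ this fish fish S fish S ⇒ this fish fish K fish fish S ⇒ this fish fish K old fish fish S ⇒ this fish fish K old old fish fish S ⇒ this fish fish K old old old fish fish S ⇒ this fish fish this old old old fish fish S ⇒ this fish fish this old old old fish fish K fish ⇒ this fish fish this old old old fish fish this fish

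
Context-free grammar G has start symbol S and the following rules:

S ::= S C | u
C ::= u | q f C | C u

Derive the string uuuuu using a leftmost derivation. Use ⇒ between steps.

S ⇒ SC   [S ::= S C]
SC ⇒ SCC   [S ::= S C]
SCC ⇒ SCCC   [S ::= S C]
SCCC ⇒ SCCCC   [S ::= S C]
SCCCC ⇒ uCCCC   [S ::= u]
uCCCC ⇒ uuCCC   [C ::= u]
uuCCC ⇒ uuuCC   [C ::= u]
uuuCC ⇒ uuuuC   [C ::= u]
uuuuC ⇒ uuuuu   [C ::= u]

S⇒SC⇒SCC⇒SCCC⇒SCCCC⇒uCCCC⇒uuCCC⇒uuuCC⇒uuuuC⇒uuuuu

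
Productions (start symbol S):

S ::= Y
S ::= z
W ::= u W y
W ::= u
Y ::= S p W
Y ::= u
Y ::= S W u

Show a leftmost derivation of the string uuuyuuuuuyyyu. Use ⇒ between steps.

S ⇒ Y ⇒ SWu ⇒ YWu ⇒ SWuWu ⇒ YWuWu ⇒ uWuWu ⇒ uuWyuWu ⇒ uuuyuWu ⇒ uuuyuuWyu ⇒ uuuyuuuWyyu ⇒ uuuyuuuuWyyyu ⇒ uuuyuuuuuyyyu

S ⇒ Y   [S ::= Y]
Y ⇒ SWu   [Y ::= S W u]
SWu ⇒ YWu   [S ::= Y]
YWu ⇒ SWuWu   [Y ::= S W u]
SWuWu ⇒ YWuWu   [S ::= Y]
YWuWu ⇒ uWuWu   [Y ::= u]
uWuWu ⇒ uuWyuWu   [W ::= u W y]
uuWyuWu ⇒ uuuyuWu   [W ::= u]
uuuyuWu ⇒ uuuyuuWyu   [W ::= u W y]
uuuyuuWyu ⇒ uuuyuuuWyyu   [W ::= u W y]
uuuyuuuWyyu ⇒ uuuyuuuuWyyyu   [W ::= u W y]
uuuyuuuuWyyyu ⇒ uuuyuuuuuyyyu   [W ::= u]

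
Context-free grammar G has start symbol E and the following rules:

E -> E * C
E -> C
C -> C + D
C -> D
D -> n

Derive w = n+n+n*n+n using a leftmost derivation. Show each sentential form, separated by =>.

E => E*C   [E -> E * C]
E*C => C*C   [E -> C]
C*C => C+D*C   [C -> C + D]
C+D*C => C+D+D*C   [C -> C + D]
C+D+D*C => D+D+D*C   [C -> D]
D+D+D*C => n+D+D*C   [D -> n]
n+D+D*C => n+n+D*C   [D -> n]
n+n+D*C => n+n+n*C   [D -> n]
n+n+n*C => n+n+n*C+D   [C -> C + D]
n+n+n*C+D => n+n+n*D+D   [C -> D]
n+n+n*D+D => n+n+n*n+D   [D -> n]
n+n+n*n+D => n+n+n*n+n   [D -> n]

E => E*C => C*C => C+D*C => C+D+D*C => D+D+D*C => n+D+D*C => n+n+D*C => n+n+n*C => n+n+n*C+D => n+n+n*D+D => n+n+n*n+D => n+n+n*n+n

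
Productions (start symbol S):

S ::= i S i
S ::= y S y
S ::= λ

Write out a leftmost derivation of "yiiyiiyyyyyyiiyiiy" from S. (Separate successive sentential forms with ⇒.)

S⇒ySy⇒yiSiy⇒yiiSiiy⇒yiiySyiiy⇒yiiyiSiyiiy⇒yiiyiiSiiyiiy⇒yiiyiiySyiiyiiy⇒yiiyiiyySyyiiyiiy⇒yiiyiiyyySyyyiiyiiy⇒yiiyiiyyyyyyiiyiiy

S ⇒ ySy   [S ::= y S y]
ySy ⇒ yiSiy   [S ::= i S i]
yiSiy ⇒ yiiSiiy   [S ::= i S i]
yiiSiiy ⇒ yiiySyiiy   [S ::= y S y]
yiiySyiiy ⇒ yiiyiSiyiiy   [S ::= i S i]
yiiyiSiyiiy ⇒ yiiyiiSiiyiiy   [S ::= i S i]
yiiyiiSiiyiiy ⇒ yiiyiiySyiiyiiy   [S ::= y S y]
yiiyiiySyiiyiiy ⇒ yiiyiiyySyyiiyiiy   [S ::= y S y]
yiiyiiyySyyiiyiiy ⇒ yiiyiiyyySyyyiiyiiy   [S ::= y S y]
yiiyiiyyySyyyiiyiiy ⇒ yiiyiiyyyyyyiiyiiy   [S ::= λ]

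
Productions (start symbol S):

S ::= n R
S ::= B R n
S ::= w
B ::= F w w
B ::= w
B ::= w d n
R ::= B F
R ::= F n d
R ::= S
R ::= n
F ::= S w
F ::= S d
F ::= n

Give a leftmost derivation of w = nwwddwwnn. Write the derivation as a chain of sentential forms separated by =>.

S => BRn   [S ::= B R n]
BRn => FwwRn   [B ::= F w w]
FwwRn => SdwwRn   [F ::= S d]
SdwwRn => nRdwwRn   [S ::= n R]
nRdwwRn => nBFdwwRn   [R ::= B F]
nBFdwwRn => nwFdwwRn   [B ::= w]
nwFdwwRn => nwSddwwRn   [F ::= S d]
nwSddwwRn => nwwddwwRn   [S ::= w]
nwwddwwRn => nwwddwwnn   [R ::= n]

S=>BRn=>FwwRn=>SdwwRn=>nRdwwRn=>nBFdwwRn=>nwFdwwRn=>nwSddwwRn=>nwwddwwRn=>nwwddwwnn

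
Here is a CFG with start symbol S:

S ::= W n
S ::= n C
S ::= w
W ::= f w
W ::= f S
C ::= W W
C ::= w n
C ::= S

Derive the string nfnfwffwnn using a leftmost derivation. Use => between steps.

S => nC => nS => nWn => nfSn => nfnCn => nfnWWn => nfnfSWn => nfnfwWn => nfnfwfSn => nfnfwfWnn => nfnfwffwnn

S => nC   [S ::= n C]
nC => nS   [C ::= S]
nS => nWn   [S ::= W n]
nWn => nfSn   [W ::= f S]
nfSn => nfnCn   [S ::= n C]
nfnCn => nfnWWn   [C ::= W W]
nfnWWn => nfnfSWn   [W ::= f S]
nfnfSWn => nfnfwWn   [S ::= w]
nfnfwWn => nfnfwfSn   [W ::= f S]
nfnfwfSn => nfnfwfWnn   [S ::= W n]
nfnfwfWnn => nfnfwffwnn   [W ::= f w]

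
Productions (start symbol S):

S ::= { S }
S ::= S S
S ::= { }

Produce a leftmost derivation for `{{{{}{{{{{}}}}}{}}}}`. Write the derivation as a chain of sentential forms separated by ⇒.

S ⇒ {S} ⇒ {{S}} ⇒ {{{S}}} ⇒ {{{SS}}} ⇒ {{{{}S}}} ⇒ {{{{}SS}}} ⇒ {{{{}{S}S}}} ⇒ {{{{}{{S}}S}}} ⇒ {{{{}{{{S}}}S}}} ⇒ {{{{}{{{{S}}}}S}}} ⇒ {{{{}{{{{{}}}}}S}}} ⇒ {{{{}{{{{{}}}}}{}}}}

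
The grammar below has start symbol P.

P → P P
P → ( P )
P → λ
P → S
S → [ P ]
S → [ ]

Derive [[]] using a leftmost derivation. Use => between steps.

P => PP   [P → P P]
PP => SP   [P → S]
SP => [P]P   [S → [ P ]]
[P]P => [PP]P   [P → P P]
[PP]P => [PPP]P   [P → P P]
[PPP]P => [PPPP]P   [P → P P]
[PPPP]P => [PPPPP]P   [P → P P]
[PPPPP]P => [SPPPP]P   [P → S]
[SPPPP]P => [[]PPPP]P   [S → [ ]]
[[]PPPP]P => [[]PPP]P   [P → λ]
[[]PPP]P => [[]PP]P   [P → λ]
[[]PP]P => [[]P]P   [P → λ]
[[]P]P => [[]]P   [P → λ]
[[]]P => [[]]   [P → λ]

P => PP => SP => [P]P => [PP]P => [PPP]P => [PPPP]P => [PPPPP]P => [SPPPP]P => [[]PPPP]P => [[]PPP]P => [[]PP]P => [[]P]P => [[]]P => [[]]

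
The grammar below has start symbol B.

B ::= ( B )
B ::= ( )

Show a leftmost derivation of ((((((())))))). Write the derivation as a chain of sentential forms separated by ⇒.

B ⇒ (B)   [B ::= ( B )]
(B) ⇒ ((B))   [B ::= ( B )]
((B)) ⇒ (((B)))   [B ::= ( B )]
(((B))) ⇒ ((((B))))   [B ::= ( B )]
((((B)))) ⇒ (((((B)))))   [B ::= ( B )]
(((((B))))) ⇒ ((((((B))))))   [B ::= ( B )]
((((((B)))))) ⇒ ((((((()))))))   [B ::= ( )]

B ⇒ (B) ⇒ ((B)) ⇒ (((B))) ⇒ ((((B)))) ⇒ (((((B))))) ⇒ ((((((B)))))) ⇒ ((((((()))))))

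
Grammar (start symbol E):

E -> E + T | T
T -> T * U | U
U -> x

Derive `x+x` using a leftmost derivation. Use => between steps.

E => E+T   [E -> E + T]
E+T => T+T   [E -> T]
T+T => U+T   [T -> U]
U+T => x+T   [U -> x]
x+T => x+U   [T -> U]
x+U => x+x   [U -> x]

E=>E+T=>T+T=>U+T=>x+T=>x+U=>x+x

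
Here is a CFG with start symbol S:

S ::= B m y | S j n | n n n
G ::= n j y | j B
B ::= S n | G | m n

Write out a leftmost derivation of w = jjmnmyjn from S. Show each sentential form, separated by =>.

S => Sjn => Bmyjn => Gmyjn => jBmyjn => jGmyjn => jjBmyjn => jjmnmyjn

S => Sjn   [S ::= S j n]
Sjn => Bmyjn   [S ::= B m y]
Bmyjn => Gmyjn   [B ::= G]
Gmyjn => jBmyjn   [G ::= j B]
jBmyjn => jGmyjn   [B ::= G]
jGmyjn => jjBmyjn   [G ::= j B]
jjBmyjn => jjmnmyjn   [B ::= m n]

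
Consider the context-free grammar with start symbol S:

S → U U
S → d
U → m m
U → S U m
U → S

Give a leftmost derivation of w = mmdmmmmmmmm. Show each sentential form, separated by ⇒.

S ⇒ UU ⇒ mmU ⇒ mmSUm ⇒ mmUUUm ⇒ mmSUmUUm ⇒ mmdUmUUm ⇒ mmdmmmUUm ⇒ mmdmmmmmUm ⇒ mmdmmmmmmmm

S ⇒ UU   [S → U U]
UU ⇒ mmU   [U → m m]
mmU ⇒ mmSUm   [U → S U m]
mmSUm ⇒ mmUUUm   [S → U U]
mmUUUm ⇒ mmSUmUUm   [U → S U m]
mmSUmUUm ⇒ mmdUmUUm   [S → d]
mmdUmUUm ⇒ mmdmmmUUm   [U → m m]
mmdmmmUUm ⇒ mmdmmmmmUm   [U → m m]
mmdmmmmmUm ⇒ mmdmmmmmmmm   [U → m m]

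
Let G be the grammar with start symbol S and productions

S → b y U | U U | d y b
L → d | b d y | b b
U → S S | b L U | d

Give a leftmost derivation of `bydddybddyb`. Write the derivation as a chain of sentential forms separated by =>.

S => byU   [S → b y U]
byU => bySS   [U → S S]
bySS => byUUS   [S → U U]
byUUS => bySSUS   [U → S S]
bySSUS => byUUSUS   [S → U U]
byUUSUS => bydUSUS   [U → d]
bydUSUS => byddSUS   [U → d]
byddSUS => bydddybUS   [S → d y b]
bydddybUS => bydddybdS   [U → d]
bydddybdS => bydddybddyb   [S → d y b]

S=>byU=>bySS=>byUUS=>bySSUS=>byUUSUS=>bydUSUS=>byddSUS=>bydddybUS=>bydddybdS=>bydddybddyb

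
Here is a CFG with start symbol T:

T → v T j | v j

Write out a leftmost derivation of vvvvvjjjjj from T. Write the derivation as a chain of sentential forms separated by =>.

T=>vTj=>vvTjj=>vvvTjjj=>vvvvTjjjj=>vvvvvjjjjj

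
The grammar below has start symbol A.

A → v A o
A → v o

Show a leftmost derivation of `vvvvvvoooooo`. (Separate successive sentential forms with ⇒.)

A ⇒ vAo ⇒ vvAoo ⇒ vvvAooo ⇒ vvvvAoooo ⇒ vvvvvAooooo ⇒ vvvvvvoooooo

A ⇒ vAo   [A → v A o]
vAo ⇒ vvAoo   [A → v A o]
vvAoo ⇒ vvvAooo   [A → v A o]
vvvAooo ⇒ vvvvAoooo   [A → v A o]
vvvvAoooo ⇒ vvvvvAooooo   [A → v A o]
vvvvvAooooo ⇒ vvvvvvoooooo   [A → v o]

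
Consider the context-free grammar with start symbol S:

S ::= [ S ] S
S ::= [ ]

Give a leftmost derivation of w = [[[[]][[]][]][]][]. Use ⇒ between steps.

S ⇒ [S]S ⇒ [[S]S]S ⇒ [[[S]S]S]S ⇒ [[[[]]S]S]S ⇒ [[[[]][S]S]S]S ⇒ [[[[]][[]]S]S]S ⇒ [[[[]][[]][]]S]S ⇒ [[[[]][[]][]][]]S ⇒ [[[[]][[]][]][]][]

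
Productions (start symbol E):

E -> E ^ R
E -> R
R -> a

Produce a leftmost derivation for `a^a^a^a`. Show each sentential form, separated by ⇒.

E⇒E^R⇒E^R^R⇒E^R^R^R⇒R^R^R^R⇒a^R^R^R⇒a^a^R^R⇒a^a^a^R⇒a^a^a^a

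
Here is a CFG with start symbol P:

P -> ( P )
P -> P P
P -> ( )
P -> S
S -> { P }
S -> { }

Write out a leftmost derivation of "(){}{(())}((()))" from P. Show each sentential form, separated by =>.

P => PP => ()P => ()PP => ()SP => (){}P => (){}PP => (){}SP => (){}{P}P => (){}{(P)}P => (){}{(())}P => (){}{(())}(P) => (){}{(())}((P)) => (){}{(())}((()))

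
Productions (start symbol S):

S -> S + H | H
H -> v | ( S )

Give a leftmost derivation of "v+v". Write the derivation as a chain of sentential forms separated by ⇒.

S ⇒ S+H   [S -> S + H]
S+H ⇒ H+H   [S -> H]
H+H ⇒ v+H   [H -> v]
v+H ⇒ v+v   [H -> v]

S⇒S+H⇒H+H⇒v+H⇒v+v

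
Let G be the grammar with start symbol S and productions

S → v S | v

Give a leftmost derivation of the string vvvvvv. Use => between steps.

S => vS   [S → v S]
vS => vvS   [S → v S]
vvS => vvvS   [S → v S]
vvvS => vvvvS   [S → v S]
vvvvS => vvvvvS   [S → v S]
vvvvvS => vvvvvv   [S → v]

S=>vS=>vvS=>vvvS=>vvvvS=>vvvvvS=>vvvvvv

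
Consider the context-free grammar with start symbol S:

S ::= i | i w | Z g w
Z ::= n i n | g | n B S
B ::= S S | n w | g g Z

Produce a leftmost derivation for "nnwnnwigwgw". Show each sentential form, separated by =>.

S => Zgw   [S ::= Z g w]
Zgw => nBSgw   [Z ::= n B S]
nBSgw => nnwSgw   [B ::= n w]
nnwSgw => nnwZgwgw   [S ::= Z g w]
nnwZgwgw => nnwnBSgwgw   [Z ::= n B S]
nnwnBSgwgw => nnwnnwSgwgw   [B ::= n w]
nnwnnwSgwgw => nnwnnwigwgw   [S ::= i]

S => Zgw => nBSgw => nnwSgw => nnwZgwgw => nnwnBSgwgw => nnwnnwSgwgw => nnwnnwigwgw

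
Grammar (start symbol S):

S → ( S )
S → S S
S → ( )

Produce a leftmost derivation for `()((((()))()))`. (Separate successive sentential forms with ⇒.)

S ⇒ SS ⇒ ()S ⇒ ()(S) ⇒ ()((S)) ⇒ ()((SS)) ⇒ ()(((S)S)) ⇒ ()((((S))S)) ⇒ ()((((()))S)) ⇒ ()((((()))()))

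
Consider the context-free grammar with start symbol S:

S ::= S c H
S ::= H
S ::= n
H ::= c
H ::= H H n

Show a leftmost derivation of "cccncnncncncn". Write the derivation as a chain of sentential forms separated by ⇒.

S ⇒ H ⇒ HHn ⇒ HHnHn ⇒ HHnHnHn ⇒ HHnHnHnHn ⇒ cHnHnHnHn ⇒ cHHnnHnHnHn ⇒ cHHnHnnHnHnHn ⇒ ccHnHnnHnHnHn ⇒ cccnHnnHnHnHn ⇒ cccncnnHnHnHn ⇒ cccncnncnHnHn ⇒ cccncnncncnHn ⇒ cccncnncncncn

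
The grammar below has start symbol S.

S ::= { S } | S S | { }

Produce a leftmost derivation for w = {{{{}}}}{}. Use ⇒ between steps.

S ⇒ SS   [S ::= S S]
SS ⇒ {S}S   [S ::= { S }]
{S}S ⇒ {{S}}S   [S ::= { S }]
{{S}}S ⇒ {{{S}}}S   [S ::= { S }]
{{{S}}}S ⇒ {{{{}}}}S   [S ::= { }]
{{{{}}}}S ⇒ {{{{}}}}{}   [S ::= { }]

S⇒SS⇒{S}S⇒{{S}}S⇒{{{S}}}S⇒{{{{}}}}S⇒{{{{}}}}{}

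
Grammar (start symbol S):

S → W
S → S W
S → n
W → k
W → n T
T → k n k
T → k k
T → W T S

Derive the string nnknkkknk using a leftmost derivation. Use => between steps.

S => SW => WW => nTW => nWTSW => nnTTSW => nnknkTSW => nnknkkkSW => nnknkkknW => nnknkkknk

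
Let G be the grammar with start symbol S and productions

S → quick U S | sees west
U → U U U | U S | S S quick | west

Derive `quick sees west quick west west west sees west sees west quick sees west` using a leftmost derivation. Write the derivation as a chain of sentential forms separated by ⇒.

S ⇒ quick U S ⇒ quick S S quick S ⇒ quick sees west S quick S ⇒ quick sees west quick U S quick S ⇒ quick sees west quick U S S quick S ⇒ quick sees west quick U U U S S quick S ⇒ quick sees west quick west U U S S quick S ⇒ quick sees west quick west west U S S quick S ⇒ quick sees west quick west west west S S quick S ⇒ quick sees west quick west west west sees west S quick S ⇒ quick sees west quick west west west sees west sees west quick S ⇒ quick sees west quick west west west sees west sees west quick sees west

S ⇒ quick U S   [S → quick U S]
quick U S ⇒ quick S S quick S   [U → S S quick]
quick S S quick S ⇒ quick sees west S quick S   [S → sees west]
quick sees west S quick S ⇒ quick sees west quick U S quick S   [S → quick U S]
quick sees west quick U S quick S ⇒ quick sees west quick U S S quick S   [U → U S]
quick sees west quick U S S quick S ⇒ quick sees west quick U U U S S quick S   [U → U U U]
quick sees west quick U U U S S quick S ⇒ quick sees west quick west U U S S quick S   [U → west]
quick sees west quick west U U S S quick S ⇒ quick sees west quick west west U S S quick S   [U → west]
quick sees west quick west west U S S quick S ⇒ quick sees west quick west west west S S quick S   [U → west]
quick sees west quick west west west S S quick S ⇒ quick sees west quick west west west sees west S quick S   [S → sees west]
quick sees west quick west west west sees west S quick S ⇒ quick sees west quick west west west sees west sees west quick S   [S → sees west]
quick sees west quick west west west sees west sees west quick S ⇒ quick sees west quick west west west sees west sees west quick sees west   [S → sees west]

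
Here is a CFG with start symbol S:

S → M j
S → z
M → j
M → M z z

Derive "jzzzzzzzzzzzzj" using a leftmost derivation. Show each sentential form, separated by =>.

S=>Mj=>Mzzj=>Mzzzzj=>Mzzzzzzj=>Mzzzzzzzzj=>Mzzzzzzzzzzj=>Mzzzzzzzzzzzzj=>jzzzzzzzzzzzzj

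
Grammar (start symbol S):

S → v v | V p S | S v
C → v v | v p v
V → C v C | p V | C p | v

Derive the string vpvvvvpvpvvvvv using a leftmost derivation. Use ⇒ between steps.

S⇒VpS⇒vpS⇒vpSv⇒vpVpSv⇒vpCvCpSv⇒vpvvvCpSv⇒vpvvvvpvpSv⇒vpvvvvpvpSvv⇒vpvvvvpvpSvvv⇒vpvvvvpvpvvvvv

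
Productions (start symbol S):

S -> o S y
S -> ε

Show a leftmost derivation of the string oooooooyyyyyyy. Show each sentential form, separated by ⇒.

S ⇒ oSy ⇒ ooSyy ⇒ oooSyyy ⇒ ooooSyyyy ⇒ oooooSyyyyy ⇒ ooooooSyyyyyy ⇒ oooooooSyyyyyyy ⇒ oooooooyyyyyyy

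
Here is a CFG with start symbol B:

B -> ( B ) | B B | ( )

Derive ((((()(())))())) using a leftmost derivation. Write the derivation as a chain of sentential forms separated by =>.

B => (B) => ((B)) => ((BB)) => (((B)B)) => ((((B))B)) => ((((BB))B)) => ((((()B))B)) => ((((()(B)))B)) => ((((()(())))B)) => ((((()(())))()))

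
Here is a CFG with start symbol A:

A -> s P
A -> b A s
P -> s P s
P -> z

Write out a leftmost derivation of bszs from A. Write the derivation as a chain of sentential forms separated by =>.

A => bAs   [A -> b A s]
bAs => bsPs   [A -> s P]
bsPs => bszs   [P -> z]

A => bAs => bsPs => bszs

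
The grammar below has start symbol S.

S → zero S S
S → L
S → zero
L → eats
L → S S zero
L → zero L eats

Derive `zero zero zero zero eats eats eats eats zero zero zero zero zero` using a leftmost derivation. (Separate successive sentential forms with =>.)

S => L => S S zero => zero S S S zero => zero L S S zero => zero zero L eats S S zero => zero zero zero L eats eats S S zero => zero zero zero zero L eats eats eats S S zero => zero zero zero zero eats eats eats eats S S zero => zero zero zero zero eats eats eats eats zero S S S zero => zero zero zero zero eats eats eats eats zero zero S S zero => zero zero zero zero eats eats eats eats zero zero zero S zero => zero zero zero zero eats eats eats eats zero zero zero zero zero

S => L   [S → L]
L => S S zero   [L → S S zero]
S S zero => zero S S S zero   [S → zero S S]
zero S S S zero => zero L S S zero   [S → L]
zero L S S zero => zero zero L eats S S zero   [L → zero L eats]
zero zero L eats S S zero => zero zero zero L eats eats S S zero   [L → zero L eats]
zero zero zero L eats eats S S zero => zero zero zero zero L eats eats eats S S zero   [L → zero L eats]
zero zero zero zero L eats eats eats S S zero => zero zero zero zero eats eats eats eats S S zero   [L → eats]
zero zero zero zero eats eats eats eats S S zero => zero zero zero zero eats eats eats eats zero S S S zero   [S → zero S S]
zero zero zero zero eats eats eats eats zero S S S zero => zero zero zero zero eats eats eats eats zero zero S S zero   [S → zero]
zero zero zero zero eats eats eats eats zero zero S S zero => zero zero zero zero eats eats eats eats zero zero zero S zero   [S → zero]
zero zero zero zero eats eats eats eats zero zero zero S zero => zero zero zero zero eats eats eats eats zero zero zero zero zero   [S → zero]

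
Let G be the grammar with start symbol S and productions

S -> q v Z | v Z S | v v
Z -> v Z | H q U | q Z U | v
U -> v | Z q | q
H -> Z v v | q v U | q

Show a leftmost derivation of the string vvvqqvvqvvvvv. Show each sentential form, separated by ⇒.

S ⇒ vZS ⇒ vvS ⇒ vvvZS ⇒ vvvHqUS ⇒ vvvqqUS ⇒ vvvqqvS ⇒ vvvqqvvZS ⇒ vvvqqvvqZUS ⇒ vvvqqvvqvZUS ⇒ vvvqqvvqvvUS ⇒ vvvqqvvqvvvS ⇒ vvvqqvvqvvvvv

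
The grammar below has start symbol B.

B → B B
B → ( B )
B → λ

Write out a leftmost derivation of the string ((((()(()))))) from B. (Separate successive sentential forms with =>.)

B => (B) => ((B)) => (((B))) => (((BB))) => ((((B)B))) => ((((BB)B))) => (((((B)B)B))) => ((((()B)B))) => ((((()(B))B))) => ((((()((B)))B))) => ((((()(()))B))) => ((((()(())))))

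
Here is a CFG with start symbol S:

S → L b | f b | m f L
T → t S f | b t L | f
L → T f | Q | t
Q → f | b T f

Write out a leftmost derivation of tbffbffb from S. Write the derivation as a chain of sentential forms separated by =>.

S => Lb   [S → L b]
Lb => Tfb   [L → T f]
Tfb => tSffb   [T → t S f]
tSffb => tLbffb   [S → L b]
tLbffb => tQbffb   [L → Q]
tQbffb => tbTfbffb   [Q → b T f]
tbTfbffb => tbffbffb   [T → f]

S=>Lb=>Tfb=>tSffb=>tLbffb=>tQbffb=>tbTfbffb=>tbffbffb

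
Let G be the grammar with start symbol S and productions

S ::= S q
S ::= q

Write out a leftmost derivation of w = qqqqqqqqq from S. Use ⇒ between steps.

S⇒Sq⇒Sqq⇒Sqqq⇒Sqqqq⇒Sqqqqq⇒Sqqqqqq⇒Sqqqqqqq⇒Sqqqqqqqq⇒qqqqqqqqq

S ⇒ Sq   [S ::= S q]
Sq ⇒ Sqq   [S ::= S q]
Sqq ⇒ Sqqq   [S ::= S q]
Sqqq ⇒ Sqqqq   [S ::= S q]
Sqqqq ⇒ Sqqqqq   [S ::= S q]
Sqqqqq ⇒ Sqqqqqq   [S ::= S q]
Sqqqqqq ⇒ Sqqqqqqq   [S ::= S q]
Sqqqqqqq ⇒ Sqqqqqqqq   [S ::= S q]
Sqqqqqqqq ⇒ qqqqqqqqq   [S ::= q]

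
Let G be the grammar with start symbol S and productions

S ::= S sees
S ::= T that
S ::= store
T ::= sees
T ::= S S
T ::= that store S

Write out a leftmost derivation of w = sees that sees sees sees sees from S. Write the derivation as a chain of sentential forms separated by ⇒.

S ⇒ S sees ⇒ S sees sees ⇒ S sees sees sees ⇒ S sees sees sees sees ⇒ T that sees sees sees sees ⇒ sees that sees sees sees sees

S ⇒ S sees   [S ::= S sees]
S sees ⇒ S sees sees   [S ::= S sees]
S sees sees ⇒ S sees sees sees   [S ::= S sees]
S sees sees sees ⇒ S sees sees sees sees   [S ::= S sees]
S sees sees sees sees ⇒ T that sees sees sees sees   [S ::= T that]
T that sees sees sees sees ⇒ sees that sees sees sees sees   [T ::= sees]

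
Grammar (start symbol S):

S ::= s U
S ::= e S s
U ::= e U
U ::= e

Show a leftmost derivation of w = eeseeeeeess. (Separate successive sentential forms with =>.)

S => eSs => eeSss => eesUss => eeseUss => eeseeUss => eeseeeUss => eeseeeeUss => eeseeeeeUss => eeseeeeeess

S => eSs   [S ::= e S s]
eSs => eeSss   [S ::= e S s]
eeSss => eesUss   [S ::= s U]
eesUss => eeseUss   [U ::= e U]
eeseUss => eeseeUss   [U ::= e U]
eeseeUss => eeseeeUss   [U ::= e U]
eeseeeUss => eeseeeeUss   [U ::= e U]
eeseeeeUss => eeseeeeeUss   [U ::= e U]
eeseeeeeUss => eeseeeeeess   [U ::= e]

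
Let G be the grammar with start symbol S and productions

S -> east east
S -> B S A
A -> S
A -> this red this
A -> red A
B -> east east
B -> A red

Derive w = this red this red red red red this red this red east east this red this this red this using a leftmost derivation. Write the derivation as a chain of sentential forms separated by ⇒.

S ⇒ B S A ⇒ A red S A ⇒ this red this red S A ⇒ this red this red B S A A ⇒ this red this red A red S A A ⇒ this red this red red A red S A A ⇒ this red this red red red A red S A A ⇒ this red this red red red red A red S A A ⇒ this red this red red red red this red this red S A A ⇒ this red this red red red red this red this red east east A A ⇒ this red this red red red red this red this red east east this red this A ⇒ this red this red red red red this red this red east east this red this this red this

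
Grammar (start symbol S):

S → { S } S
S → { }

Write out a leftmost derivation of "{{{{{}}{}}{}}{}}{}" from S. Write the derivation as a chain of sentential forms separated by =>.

S => {S}S   [S → { S } S]
{S}S => {{S}S}S   [S → { S } S]
{{S}S}S => {{{S}S}S}S   [S → { S } S]
{{{S}S}S}S => {{{{S}S}S}S}S   [S → { S } S]
{{{{S}S}S}S}S => {{{{{}}S}S}S}S   [S → { }]
{{{{{}}S}S}S}S => {{{{{}}{}}S}S}S   [S → { }]
{{{{{}}{}}S}S}S => {{{{{}}{}}{}}S}S   [S → { }]
{{{{{}}{}}{}}S}S => {{{{{}}{}}{}}{}}S   [S → { }]
{{{{{}}{}}{}}{}}S => {{{{{}}{}}{}}{}}{}   [S → { }]

S => {S}S => {{S}S}S => {{{S}S}S}S => {{{{S}S}S}S}S => {{{{{}}S}S}S}S => {{{{{}}{}}S}S}S => {{{{{}}{}}{}}S}S => {{{{{}}{}}{}}{}}S => {{{{{}}{}}{}}{}}{}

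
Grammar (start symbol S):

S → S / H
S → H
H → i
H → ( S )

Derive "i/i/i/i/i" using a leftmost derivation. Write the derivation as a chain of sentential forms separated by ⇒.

S ⇒ S/H   [S → S / H]
S/H ⇒ S/H/H   [S → S / H]
S/H/H ⇒ S/H/H/H   [S → S / H]
S/H/H/H ⇒ S/H/H/H/H   [S → S / H]
S/H/H/H/H ⇒ H/H/H/H/H   [S → H]
H/H/H/H/H ⇒ i/H/H/H/H   [H → i]
i/H/H/H/H ⇒ i/i/H/H/H   [H → i]
i/i/H/H/H ⇒ i/i/i/H/H   [H → i]
i/i/i/H/H ⇒ i/i/i/i/H   [H → i]
i/i/i/i/H ⇒ i/i/i/i/i   [H → i]

S ⇒ S/H ⇒ S/H/H ⇒ S/H/H/H ⇒ S/H/H/H/H ⇒ H/H/H/H/H ⇒ i/H/H/H/H ⇒ i/i/H/H/H ⇒ i/i/i/H/H ⇒ i/i/i/i/H ⇒ i/i/i/i/i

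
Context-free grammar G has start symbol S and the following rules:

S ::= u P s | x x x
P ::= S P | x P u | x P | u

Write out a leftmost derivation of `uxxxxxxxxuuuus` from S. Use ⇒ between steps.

S ⇒ uPs ⇒ uxPs ⇒ uxxPus ⇒ uxxxPuus ⇒ uxxxxPuuus ⇒ uxxxxSPuuus ⇒ uxxxxxxxPuuus ⇒ uxxxxxxxxPuuus ⇒ uxxxxxxxxuuuus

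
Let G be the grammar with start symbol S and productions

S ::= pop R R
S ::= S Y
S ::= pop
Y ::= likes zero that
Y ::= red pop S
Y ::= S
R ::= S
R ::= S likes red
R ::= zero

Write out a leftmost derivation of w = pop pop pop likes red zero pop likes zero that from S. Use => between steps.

S => S Y => S Y Y => pop Y Y => pop S Y => pop S Y Y => pop pop R R Y Y => pop pop S likes red R Y Y => pop pop pop likes red R Y Y => pop pop pop likes red zero Y Y => pop pop pop likes red zero S Y => pop pop pop likes red zero pop Y => pop pop pop likes red zero pop likes zero that

S => S Y   [S ::= S Y]
S Y => S Y Y   [S ::= S Y]
S Y Y => pop Y Y   [S ::= pop]
pop Y Y => pop S Y   [Y ::= S]
pop S Y => pop S Y Y   [S ::= S Y]
pop S Y Y => pop pop R R Y Y   [S ::= pop R R]
pop pop R R Y Y => pop pop S likes red R Y Y   [R ::= S likes red]
pop pop S likes red R Y Y => pop pop pop likes red R Y Y   [S ::= pop]
pop pop pop likes red R Y Y => pop pop pop likes red zero Y Y   [R ::= zero]
pop pop pop likes red zero Y Y => pop pop pop likes red zero S Y   [Y ::= S]
pop pop pop likes red zero S Y => pop pop pop likes red zero pop Y   [S ::= pop]
pop pop pop likes red zero pop Y => pop pop pop likes red zero pop likes zero that   [Y ::= likes zero that]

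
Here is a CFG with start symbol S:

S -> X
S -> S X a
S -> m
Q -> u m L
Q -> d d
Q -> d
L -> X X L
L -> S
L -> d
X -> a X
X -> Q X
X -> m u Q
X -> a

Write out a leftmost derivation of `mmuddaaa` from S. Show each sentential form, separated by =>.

S=>SXa=>SXaXa=>mXaXa=>mmuQaXa=>mmuddaXa=>mmuddaaa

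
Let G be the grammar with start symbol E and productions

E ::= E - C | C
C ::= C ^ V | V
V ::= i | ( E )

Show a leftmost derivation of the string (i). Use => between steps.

E => C   [E ::= C]
C => V   [C ::= V]
V => (E)   [V ::= ( E )]
(E) => (C)   [E ::= C]
(C) => (V)   [C ::= V]
(V) => (i)   [V ::= i]

E => C => V => (E) => (C) => (V) => (i)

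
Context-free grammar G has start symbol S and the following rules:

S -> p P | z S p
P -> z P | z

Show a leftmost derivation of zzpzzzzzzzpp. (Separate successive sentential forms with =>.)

S => zSp => zzSpp => zzpPpp => zzpzPpp => zzpzzPpp => zzpzzzPpp => zzpzzzzPpp => zzpzzzzzPpp => zzpzzzzzzPpp => zzpzzzzzzzpp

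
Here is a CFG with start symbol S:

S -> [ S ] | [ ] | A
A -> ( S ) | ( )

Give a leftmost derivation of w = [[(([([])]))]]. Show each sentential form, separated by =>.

S => [S]   [S -> [ S ]]
[S] => [[S]]   [S -> [ S ]]
[[S]] => [[A]]   [S -> A]
[[A]] => [[(S)]]   [A -> ( S )]
[[(S)]] => [[(A)]]   [S -> A]
[[(A)]] => [[((S))]]   [A -> ( S )]
[[((S))]] => [[(([S]))]]   [S -> [ S ]]
[[(([S]))]] => [[(([A]))]]   [S -> A]
[[(([A]))]] => [[(([(S)]))]]   [A -> ( S )]
[[(([(S)]))]] => [[(([([])]))]]   [S -> [ ]]

S => [S] => [[S]] => [[A]] => [[(S)]] => [[(A)]] => [[((S))]] => [[(([S]))]] => [[(([A]))]] => [[(([(S)]))]] => [[(([([])]))]]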